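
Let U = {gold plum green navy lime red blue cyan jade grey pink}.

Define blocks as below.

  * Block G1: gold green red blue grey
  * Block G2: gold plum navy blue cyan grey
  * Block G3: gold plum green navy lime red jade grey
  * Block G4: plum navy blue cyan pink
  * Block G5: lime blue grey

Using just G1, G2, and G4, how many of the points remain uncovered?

Union of G1, G2, G4 = {gold, plum, green, navy, red, blue, cyan, grey, pink}.
Not covered: lime, jade — 2 points.

2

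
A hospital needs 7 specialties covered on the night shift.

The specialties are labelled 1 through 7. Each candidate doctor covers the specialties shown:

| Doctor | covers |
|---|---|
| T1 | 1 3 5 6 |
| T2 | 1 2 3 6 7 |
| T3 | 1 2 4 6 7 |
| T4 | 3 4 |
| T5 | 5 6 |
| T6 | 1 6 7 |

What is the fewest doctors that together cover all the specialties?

2

Take {T1, T3}. Their union is {1, 2, 3, 4, 5, 6, 7}, which is all 7 specialties.
No single doctor has all 7 specialties (the largest, T2, has 5), so 2 is optimal.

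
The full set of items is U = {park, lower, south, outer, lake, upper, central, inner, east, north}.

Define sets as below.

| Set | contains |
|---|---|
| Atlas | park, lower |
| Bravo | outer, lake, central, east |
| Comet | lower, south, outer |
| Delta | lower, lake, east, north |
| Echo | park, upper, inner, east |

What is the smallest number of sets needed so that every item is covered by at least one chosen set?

Take {Bravo, Comet, Delta, Echo}. Their union is {park, lower, south, outer, lake, upper, central, inner, east, north}, which is all 10 items.
No 3 of the 5 sets cover everything (all 10 combinations miss at least one item), so 4 is optimal.

4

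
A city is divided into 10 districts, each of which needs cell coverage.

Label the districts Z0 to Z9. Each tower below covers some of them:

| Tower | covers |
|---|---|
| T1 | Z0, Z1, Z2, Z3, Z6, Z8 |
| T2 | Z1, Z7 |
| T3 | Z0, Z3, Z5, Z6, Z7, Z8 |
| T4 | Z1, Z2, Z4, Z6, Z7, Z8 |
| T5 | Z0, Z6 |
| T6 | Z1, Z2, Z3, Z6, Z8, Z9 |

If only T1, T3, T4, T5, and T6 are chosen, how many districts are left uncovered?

Union of T1, T3, T4, T5, T6 = {Z0, Z1, Z2, Z3, Z4, Z5, Z6, Z7, Z8, Z9} — that's every district, so 0 are uncovered.

0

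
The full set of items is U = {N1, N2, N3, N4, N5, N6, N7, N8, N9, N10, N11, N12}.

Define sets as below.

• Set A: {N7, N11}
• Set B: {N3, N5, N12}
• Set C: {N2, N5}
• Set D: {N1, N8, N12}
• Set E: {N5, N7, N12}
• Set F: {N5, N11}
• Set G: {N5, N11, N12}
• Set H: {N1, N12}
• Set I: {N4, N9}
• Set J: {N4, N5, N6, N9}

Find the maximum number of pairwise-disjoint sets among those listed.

4

A, C, H, I are pairwise disjoint (A={N7,N11}; C={N2,N5}; H={N1,N12}; I={N4,N9}).
Every remaining set overlaps one of these, and no 5 of the listed sets are pairwise disjoint, so 4 is the maximum.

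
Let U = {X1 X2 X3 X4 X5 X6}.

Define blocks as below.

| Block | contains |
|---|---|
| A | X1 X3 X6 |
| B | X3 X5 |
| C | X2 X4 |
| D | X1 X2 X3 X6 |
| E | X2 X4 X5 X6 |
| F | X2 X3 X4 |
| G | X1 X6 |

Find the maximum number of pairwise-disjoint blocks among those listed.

B, C, G are pairwise disjoint (B={X3,X5}; C={X2,X4}; G={X1,X6}).
Every remaining block overlaps one of these, and no 4 of the listed blocks are pairwise disjoint, so 3 is the maximum.

3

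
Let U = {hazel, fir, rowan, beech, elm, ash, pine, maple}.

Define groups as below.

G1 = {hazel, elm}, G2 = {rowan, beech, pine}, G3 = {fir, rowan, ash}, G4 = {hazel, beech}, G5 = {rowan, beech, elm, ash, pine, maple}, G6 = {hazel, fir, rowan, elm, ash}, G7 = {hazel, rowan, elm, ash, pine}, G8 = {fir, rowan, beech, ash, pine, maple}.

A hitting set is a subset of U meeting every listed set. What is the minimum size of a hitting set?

H = {hazel, rowan} meets every group (each contains at least one member of H), and |H| = 2.
The groups G1, G3 are pairwise disjoint, so any hitting set needs a separate element for each — at least 2. Hence 2 is optimal.

2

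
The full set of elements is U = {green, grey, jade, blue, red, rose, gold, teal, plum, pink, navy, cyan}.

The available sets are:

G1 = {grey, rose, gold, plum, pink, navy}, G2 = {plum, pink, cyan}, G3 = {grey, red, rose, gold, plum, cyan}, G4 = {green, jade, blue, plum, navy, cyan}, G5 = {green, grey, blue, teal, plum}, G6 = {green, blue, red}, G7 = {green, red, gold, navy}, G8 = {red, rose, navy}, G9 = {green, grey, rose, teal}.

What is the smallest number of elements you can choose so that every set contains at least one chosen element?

The 3 elements {green, red, plum} hit every set.
No choice of 2 elements meets every set, so 3 is the minimum.

3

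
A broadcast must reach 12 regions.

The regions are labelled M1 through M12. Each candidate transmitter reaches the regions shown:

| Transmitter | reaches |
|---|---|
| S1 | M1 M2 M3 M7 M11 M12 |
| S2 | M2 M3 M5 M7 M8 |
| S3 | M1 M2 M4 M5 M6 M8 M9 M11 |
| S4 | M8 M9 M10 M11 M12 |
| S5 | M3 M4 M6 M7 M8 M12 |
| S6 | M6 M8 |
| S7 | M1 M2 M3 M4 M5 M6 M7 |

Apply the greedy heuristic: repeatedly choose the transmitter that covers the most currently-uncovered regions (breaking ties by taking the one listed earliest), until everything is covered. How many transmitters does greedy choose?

Greedy: pick S3 (covers 8 new) → pick S1 (covers 3 new) → pick S4 (covers 1 new). Total picks: 3.
(The true minimum cover uses only 2 transmitters, so greedy is not optimal here.)

3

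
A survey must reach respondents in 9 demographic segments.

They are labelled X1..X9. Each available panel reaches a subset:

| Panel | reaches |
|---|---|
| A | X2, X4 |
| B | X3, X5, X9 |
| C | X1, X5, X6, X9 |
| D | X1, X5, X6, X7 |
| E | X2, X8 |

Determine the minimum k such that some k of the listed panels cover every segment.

4

Take {A, B, D, E}. Their union is {X1, X2, X3, X4, X5, X6, X7, X8, X9}, which is all 9 segments.
Only D contains X7, so D is forced; the remaining 5 segments need at least 3 more panels (each remaining panel adds at most 2) — so at least 4 panels are needed, and 4 is optimal.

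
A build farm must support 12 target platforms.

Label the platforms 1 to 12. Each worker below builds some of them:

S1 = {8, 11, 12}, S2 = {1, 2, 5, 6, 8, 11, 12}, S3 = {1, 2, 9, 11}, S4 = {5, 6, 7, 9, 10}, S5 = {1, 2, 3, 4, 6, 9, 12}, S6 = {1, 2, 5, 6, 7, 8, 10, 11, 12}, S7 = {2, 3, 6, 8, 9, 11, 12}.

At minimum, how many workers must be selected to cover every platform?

S5 and S6 together: S5 ∪ S6 = {1, 2, 3, 4, 5, 6, 7, 8, 9, 10, 11, 12} — every platform is covered.
No single worker has all 12 platforms (the largest, S6, has 9), so 2 is optimal.

2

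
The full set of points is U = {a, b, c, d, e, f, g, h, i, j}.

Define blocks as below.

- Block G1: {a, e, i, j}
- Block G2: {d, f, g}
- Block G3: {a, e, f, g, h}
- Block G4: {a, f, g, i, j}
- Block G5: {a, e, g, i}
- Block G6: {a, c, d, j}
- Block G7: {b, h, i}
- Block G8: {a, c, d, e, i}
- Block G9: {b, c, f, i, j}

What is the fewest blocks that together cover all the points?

Take {G3, G8, G9}. Their union is {a, b, c, d, e, f, g, h, i, j}, which is all 10 points.
No 2 of the 9 blocks cover everything (all 36 combinations miss at least one point), so 3 is optimal.

3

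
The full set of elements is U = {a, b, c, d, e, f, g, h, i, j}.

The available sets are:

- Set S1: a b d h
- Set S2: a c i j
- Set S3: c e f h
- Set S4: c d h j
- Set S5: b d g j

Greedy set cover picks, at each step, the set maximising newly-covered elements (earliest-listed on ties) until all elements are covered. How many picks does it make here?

Greedy: pick S1 (covers 4 new) → pick S2 (covers 3 new) → pick S3 (covers 2 new) → pick S5 (covers 1 new). Total picks: 4.
(The true minimum cover uses only 3 sets, so greedy is not optimal here.)

4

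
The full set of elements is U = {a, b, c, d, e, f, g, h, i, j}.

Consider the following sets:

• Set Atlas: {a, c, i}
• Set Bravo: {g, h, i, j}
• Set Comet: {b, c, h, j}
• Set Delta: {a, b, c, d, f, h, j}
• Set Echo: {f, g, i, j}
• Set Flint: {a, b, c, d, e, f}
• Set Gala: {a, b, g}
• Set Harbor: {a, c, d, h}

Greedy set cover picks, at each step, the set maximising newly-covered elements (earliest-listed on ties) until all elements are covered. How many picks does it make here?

Greedy: pick Delta (covers 7 new) → pick Bravo (covers 2 new) → pick Flint (covers 1 new). Total picks: 3.
(The true minimum cover uses only 2 sets, so greedy is not optimal here.)

3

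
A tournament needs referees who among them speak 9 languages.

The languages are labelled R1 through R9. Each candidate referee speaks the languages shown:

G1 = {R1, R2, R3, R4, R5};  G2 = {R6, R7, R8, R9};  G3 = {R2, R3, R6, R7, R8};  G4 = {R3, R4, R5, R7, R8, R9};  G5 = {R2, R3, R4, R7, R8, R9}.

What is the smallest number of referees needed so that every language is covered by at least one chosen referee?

G1 and G2 together: G1 ∪ G2 = {R1, R2, R3, R4, R5, R6, R7, R8, R9} — every language is covered.
No single referee has all 9 languages (the largest, G4, has 6), so 2 is optimal.

2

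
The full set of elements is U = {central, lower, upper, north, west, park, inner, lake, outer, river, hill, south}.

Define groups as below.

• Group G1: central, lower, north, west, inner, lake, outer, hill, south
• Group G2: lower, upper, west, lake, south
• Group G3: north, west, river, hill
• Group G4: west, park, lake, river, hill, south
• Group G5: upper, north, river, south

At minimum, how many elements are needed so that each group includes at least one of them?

The 2 elements {north, lake} hit every group.
No single element lies in every group, so at least 2 are needed and 2 is optimal.

2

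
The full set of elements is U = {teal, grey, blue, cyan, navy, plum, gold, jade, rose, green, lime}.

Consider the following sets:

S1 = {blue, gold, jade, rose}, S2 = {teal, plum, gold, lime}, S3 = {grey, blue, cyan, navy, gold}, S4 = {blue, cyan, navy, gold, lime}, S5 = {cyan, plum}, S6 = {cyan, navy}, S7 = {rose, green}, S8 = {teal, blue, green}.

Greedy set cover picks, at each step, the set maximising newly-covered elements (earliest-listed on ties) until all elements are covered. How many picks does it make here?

Greedy: pick S3 (covers 5 new) → pick S2 (covers 3 new) → pick S1 (covers 2 new) → pick S7 (covers 1 new). Total picks: 4.

4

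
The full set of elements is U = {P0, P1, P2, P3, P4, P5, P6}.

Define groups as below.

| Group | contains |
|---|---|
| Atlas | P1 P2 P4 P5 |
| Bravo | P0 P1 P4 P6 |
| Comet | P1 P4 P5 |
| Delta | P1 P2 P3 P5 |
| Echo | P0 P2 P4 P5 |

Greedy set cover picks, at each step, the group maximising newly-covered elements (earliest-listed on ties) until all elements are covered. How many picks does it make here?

Greedy: pick Atlas (covers 4 new) → pick Bravo (covers 2 new) → pick Delta (covers 1 new). Total picks: 3.
(The true minimum cover uses only 2 groups, so greedy is not optimal here.)

3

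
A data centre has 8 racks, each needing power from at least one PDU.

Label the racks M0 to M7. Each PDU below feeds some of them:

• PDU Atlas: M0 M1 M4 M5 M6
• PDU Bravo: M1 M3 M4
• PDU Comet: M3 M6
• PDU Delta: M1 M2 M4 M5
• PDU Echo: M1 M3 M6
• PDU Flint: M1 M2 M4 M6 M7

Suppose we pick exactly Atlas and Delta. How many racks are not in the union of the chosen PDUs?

2

Union of Atlas, Delta = {M0, M1, M2, M4, M5, M6}.
Not covered: M3, M7 — 2 racks.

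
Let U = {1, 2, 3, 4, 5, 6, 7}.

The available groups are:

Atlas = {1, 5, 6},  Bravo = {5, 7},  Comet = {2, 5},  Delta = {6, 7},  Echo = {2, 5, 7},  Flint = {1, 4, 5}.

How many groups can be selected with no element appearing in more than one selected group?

Comet, Delta are pairwise disjoint (Comet={2,5}; Delta={6,7}).
Every remaining group overlaps one of these, and no 3 of the listed groups are pairwise disjoint, so 2 is the maximum.

2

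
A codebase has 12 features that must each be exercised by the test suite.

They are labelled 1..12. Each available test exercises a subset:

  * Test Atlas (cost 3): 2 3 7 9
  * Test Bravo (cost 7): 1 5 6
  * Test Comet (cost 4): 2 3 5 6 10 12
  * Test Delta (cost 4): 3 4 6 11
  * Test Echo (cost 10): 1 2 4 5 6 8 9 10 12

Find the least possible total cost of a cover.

Atlas, Delta, Echo together cover every feature (Atlas ∪ Delta ∪ Echo = {1, 2, 3, 4, 5, 6, 7, 8, 9, 10, 11, 12}); total cost 3 + 4 + 10 = 17.
The greedy pick Comet, Atlas, Delta, Echo costs 21; no covering selection beats 17.

17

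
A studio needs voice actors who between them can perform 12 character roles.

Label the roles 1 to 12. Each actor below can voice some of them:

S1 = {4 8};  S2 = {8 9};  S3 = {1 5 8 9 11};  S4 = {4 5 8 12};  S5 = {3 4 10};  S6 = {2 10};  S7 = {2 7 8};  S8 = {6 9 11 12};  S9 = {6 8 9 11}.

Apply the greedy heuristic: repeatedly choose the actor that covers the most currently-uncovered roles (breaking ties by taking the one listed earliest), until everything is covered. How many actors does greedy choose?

4

Greedy: pick S3 (covers 5 new) → pick S5 (covers 3 new) → pick S7 (covers 2 new) → pick S8 (covers 2 new). Total picks: 4.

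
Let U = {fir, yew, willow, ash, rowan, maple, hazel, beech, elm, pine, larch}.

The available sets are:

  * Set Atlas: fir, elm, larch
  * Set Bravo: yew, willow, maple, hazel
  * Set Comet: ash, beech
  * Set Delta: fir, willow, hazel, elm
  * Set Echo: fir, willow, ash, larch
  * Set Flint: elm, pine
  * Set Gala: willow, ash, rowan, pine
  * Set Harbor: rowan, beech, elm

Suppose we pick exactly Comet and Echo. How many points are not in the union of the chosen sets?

6

Union of Comet, Echo = {fir, willow, ash, beech, larch}.
Not covered: yew, rowan, maple, hazel, elm, pine — 6 points.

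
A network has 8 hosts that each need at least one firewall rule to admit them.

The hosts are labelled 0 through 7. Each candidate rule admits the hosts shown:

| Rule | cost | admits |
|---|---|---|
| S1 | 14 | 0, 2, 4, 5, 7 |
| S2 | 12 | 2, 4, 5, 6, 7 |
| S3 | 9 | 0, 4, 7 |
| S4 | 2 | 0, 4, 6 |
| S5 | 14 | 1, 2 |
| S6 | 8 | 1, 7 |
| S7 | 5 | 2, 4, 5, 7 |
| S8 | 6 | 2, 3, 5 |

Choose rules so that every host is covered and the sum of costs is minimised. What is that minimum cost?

16

S4, S6, S8 together cover every host (S4 ∪ S6 ∪ S8 = {0, 1, 2, 3, 4, 5, 6, 7}); total cost 2 + 8 + 6 = 16.
The greedy pick S4, S7, S8, S6 costs 21; no covering selection beats 16.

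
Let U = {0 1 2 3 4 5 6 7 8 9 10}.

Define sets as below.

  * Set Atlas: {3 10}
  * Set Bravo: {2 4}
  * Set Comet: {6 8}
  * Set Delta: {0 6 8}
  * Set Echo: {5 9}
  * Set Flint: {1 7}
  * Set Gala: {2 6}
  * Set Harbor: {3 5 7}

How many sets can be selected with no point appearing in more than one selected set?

5

Atlas, Bravo, Comet, Echo, Flint are pairwise disjoint (Atlas={3,10}; Bravo={2,4}; Comet={6,8}; Echo={5,9}; Flint={1,7}).
Every remaining set overlaps one of these, and no 6 of the listed sets are pairwise disjoint, so 5 is the maximum.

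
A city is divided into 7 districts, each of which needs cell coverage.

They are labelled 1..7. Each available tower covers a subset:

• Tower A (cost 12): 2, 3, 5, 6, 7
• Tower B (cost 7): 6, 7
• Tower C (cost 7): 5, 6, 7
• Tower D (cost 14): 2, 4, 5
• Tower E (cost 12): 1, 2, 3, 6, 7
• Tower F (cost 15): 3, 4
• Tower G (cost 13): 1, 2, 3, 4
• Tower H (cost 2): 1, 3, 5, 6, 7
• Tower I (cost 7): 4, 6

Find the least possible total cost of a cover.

15

G, H together cover every district (G ∪ H = {1, 2, 3, 4, 5, 6, 7}); total cost 13 + 2 = 15.
No covering selection has total cost below 15.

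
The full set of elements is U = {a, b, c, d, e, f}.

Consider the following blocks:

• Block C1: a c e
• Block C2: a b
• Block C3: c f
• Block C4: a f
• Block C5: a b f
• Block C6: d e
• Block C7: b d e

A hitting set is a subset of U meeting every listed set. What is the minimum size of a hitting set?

3

Take H = {a, c, d}. Each listed block contains at least one of these, so H is a hitting set of size 3.
The blocks C2, C3, C6 are pairwise disjoint, so any hitting set needs a separate element for each — at least 3. Hence 3 is optimal.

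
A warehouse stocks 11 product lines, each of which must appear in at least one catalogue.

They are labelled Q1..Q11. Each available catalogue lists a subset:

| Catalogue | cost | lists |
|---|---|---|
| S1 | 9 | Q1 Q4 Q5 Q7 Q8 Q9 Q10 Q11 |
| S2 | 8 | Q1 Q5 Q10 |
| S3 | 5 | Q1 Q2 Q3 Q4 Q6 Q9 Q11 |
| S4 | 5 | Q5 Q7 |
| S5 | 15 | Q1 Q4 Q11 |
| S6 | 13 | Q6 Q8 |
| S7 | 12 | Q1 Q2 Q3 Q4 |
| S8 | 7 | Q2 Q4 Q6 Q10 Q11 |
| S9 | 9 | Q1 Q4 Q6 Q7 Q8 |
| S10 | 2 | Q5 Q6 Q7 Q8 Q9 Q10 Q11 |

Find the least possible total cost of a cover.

S3, S10 together cover every product (S3 ∪ S10 = {Q1, Q2, Q3, Q4, Q5, Q6, Q7, Q8, Q9, Q10, Q11}); total cost 5 + 2 = 7.
No covering selection has total cost below 7.

7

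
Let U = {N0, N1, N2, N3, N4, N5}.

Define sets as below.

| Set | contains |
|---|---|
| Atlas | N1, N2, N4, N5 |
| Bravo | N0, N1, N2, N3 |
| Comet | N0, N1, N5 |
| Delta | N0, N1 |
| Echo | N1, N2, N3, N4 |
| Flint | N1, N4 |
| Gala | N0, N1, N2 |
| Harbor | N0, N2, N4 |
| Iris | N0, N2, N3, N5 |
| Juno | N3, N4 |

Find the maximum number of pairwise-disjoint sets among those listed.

2

Flint, Iris are pairwise disjoint (Flint={N1,N4}; Iris={N0,N2,N3,N5}).
Every remaining set overlaps one of these, and no 3 of the listed sets are pairwise disjoint, so 2 is the maximum.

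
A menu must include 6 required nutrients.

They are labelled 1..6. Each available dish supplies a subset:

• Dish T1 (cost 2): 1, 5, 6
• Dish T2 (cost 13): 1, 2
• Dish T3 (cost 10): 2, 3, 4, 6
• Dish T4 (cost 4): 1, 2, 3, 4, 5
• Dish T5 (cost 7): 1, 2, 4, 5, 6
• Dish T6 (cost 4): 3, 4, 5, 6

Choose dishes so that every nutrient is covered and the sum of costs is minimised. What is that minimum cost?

6

T1, T4 together cover every nutrient (T1 ∪ T4 = {1, 2, 3, 4, 5, 6}); total cost 2 + 4 = 6.
No covering selection has total cost below 6.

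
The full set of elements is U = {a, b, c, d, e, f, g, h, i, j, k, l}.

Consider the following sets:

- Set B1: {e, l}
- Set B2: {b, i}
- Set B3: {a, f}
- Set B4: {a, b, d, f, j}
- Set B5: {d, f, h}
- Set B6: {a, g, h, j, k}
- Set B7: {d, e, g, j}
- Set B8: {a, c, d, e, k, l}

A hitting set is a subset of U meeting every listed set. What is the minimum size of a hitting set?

The 4 elements {e, f, i, k} hit every set.
No choice of 3 elements meets every set, so 4 is the minimum.

4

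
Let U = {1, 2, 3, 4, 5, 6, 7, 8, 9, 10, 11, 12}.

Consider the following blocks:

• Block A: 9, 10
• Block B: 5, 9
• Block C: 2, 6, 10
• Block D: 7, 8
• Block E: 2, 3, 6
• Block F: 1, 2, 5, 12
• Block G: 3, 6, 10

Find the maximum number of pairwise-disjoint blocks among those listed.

A, D, F are pairwise disjoint (A={9,10}; D={7,8}; F={1,2,5,12}).
Every remaining block overlaps one of these, and no 4 of the listed blocks are pairwise disjoint, so 3 is the maximum.

3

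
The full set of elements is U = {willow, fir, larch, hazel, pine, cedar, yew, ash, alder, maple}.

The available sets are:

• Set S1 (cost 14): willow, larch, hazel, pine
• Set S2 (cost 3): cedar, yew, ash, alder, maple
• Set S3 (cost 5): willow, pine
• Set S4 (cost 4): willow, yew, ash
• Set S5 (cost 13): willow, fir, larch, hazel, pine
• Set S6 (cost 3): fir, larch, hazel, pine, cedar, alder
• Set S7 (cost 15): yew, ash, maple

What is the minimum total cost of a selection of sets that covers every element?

S2, S4, S6 together cover every element (S2 ∪ S4 ∪ S6 = {willow, fir, larch, hazel, pine, cedar, yew, ash, alder, maple}); total cost 3 + 4 + 3 = 10.
No covering selection has total cost below 10.

10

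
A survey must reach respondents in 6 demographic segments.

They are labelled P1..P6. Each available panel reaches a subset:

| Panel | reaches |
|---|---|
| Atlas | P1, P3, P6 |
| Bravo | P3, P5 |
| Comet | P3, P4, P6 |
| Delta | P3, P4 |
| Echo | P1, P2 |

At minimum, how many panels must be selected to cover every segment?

Bravo and Comet and Echo together: Bravo ∪ Comet ∪ Echo = {P1, P2, P3, P4, P5, P6} — every segment is covered.
Only Echo contains P2, so Echo is forced; the remaining 4 segments need at least 2 more panels (each remaining panel adds at most 3) — so at least 3 panels are needed, and 3 is optimal.

3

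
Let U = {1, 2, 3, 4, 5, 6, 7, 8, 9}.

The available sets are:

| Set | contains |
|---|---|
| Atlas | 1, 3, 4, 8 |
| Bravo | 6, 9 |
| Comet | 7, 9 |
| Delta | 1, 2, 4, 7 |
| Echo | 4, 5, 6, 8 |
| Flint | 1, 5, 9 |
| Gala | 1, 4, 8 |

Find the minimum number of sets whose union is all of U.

Atlas, Bravo, Delta, and Echo cover everything between them: the union {1, 2, 3, 4, 5, 6, 7, 8, 9} is all of U.
Only Atlas contains 3, so Atlas is forced; the remaining 5 elements need at least 3 more sets (each remaining set adds at most 2) — so at least 4 sets are needed, and 4 is optimal.

4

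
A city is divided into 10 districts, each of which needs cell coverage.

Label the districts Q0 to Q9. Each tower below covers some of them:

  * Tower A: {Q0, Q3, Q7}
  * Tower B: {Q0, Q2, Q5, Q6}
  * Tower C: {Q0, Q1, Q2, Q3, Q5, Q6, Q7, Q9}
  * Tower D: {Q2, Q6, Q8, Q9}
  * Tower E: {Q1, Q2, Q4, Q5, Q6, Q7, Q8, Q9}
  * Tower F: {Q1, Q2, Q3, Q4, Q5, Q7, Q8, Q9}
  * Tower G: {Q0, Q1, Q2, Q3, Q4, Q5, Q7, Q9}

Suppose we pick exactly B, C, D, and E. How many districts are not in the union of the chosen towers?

Union of B, C, D, E = {Q0, Q1, Q2, Q3, Q4, Q5, Q6, Q7, Q8, Q9} — that's every district, so 0 are uncovered.

0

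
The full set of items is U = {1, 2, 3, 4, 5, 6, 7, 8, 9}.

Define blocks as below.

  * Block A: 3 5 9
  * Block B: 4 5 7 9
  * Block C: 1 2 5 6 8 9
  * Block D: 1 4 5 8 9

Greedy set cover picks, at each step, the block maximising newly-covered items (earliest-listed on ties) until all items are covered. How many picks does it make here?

Greedy: pick C (covers 6 new) → pick B (covers 2 new) → pick A (covers 1 new). Total picks: 3.

3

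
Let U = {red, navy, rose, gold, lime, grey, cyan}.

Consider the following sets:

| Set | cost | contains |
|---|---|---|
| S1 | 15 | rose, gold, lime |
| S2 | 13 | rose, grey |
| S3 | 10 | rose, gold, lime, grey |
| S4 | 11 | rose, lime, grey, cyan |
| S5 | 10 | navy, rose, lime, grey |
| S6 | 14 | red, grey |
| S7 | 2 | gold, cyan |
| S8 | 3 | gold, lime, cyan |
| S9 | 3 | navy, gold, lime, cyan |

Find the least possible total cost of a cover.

S5, S6, S7 together cover every element (S5 ∪ S6 ∪ S7 = {red, navy, rose, gold, lime, grey, cyan}); total cost 10 + 14 + 2 = 26.
The greedy pick S9, S3, S6 costs 27; no covering selection beats 26.

26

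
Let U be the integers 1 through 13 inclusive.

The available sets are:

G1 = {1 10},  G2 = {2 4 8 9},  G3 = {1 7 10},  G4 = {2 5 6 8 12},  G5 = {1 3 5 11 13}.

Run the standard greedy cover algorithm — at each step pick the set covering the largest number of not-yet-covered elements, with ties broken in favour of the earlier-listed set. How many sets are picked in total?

Greedy: pick G4 (covers 5 new) → pick G5 (covers 4 new) → pick G2 (covers 2 new) → pick G3 (covers 2 new). Total picks: 4.

4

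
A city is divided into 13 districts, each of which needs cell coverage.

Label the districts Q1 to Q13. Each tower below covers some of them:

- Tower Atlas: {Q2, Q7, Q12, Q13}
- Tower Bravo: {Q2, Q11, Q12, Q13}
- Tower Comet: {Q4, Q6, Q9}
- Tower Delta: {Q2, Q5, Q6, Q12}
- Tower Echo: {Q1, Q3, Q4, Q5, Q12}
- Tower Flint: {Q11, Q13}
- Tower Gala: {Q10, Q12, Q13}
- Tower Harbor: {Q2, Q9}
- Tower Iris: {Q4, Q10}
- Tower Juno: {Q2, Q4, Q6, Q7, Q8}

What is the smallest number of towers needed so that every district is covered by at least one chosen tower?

5

Echo and Flint and Harbor and Iris and Juno together: Echo ∪ Flint ∪ Harbor ∪ Iris ∪ Juno = {Q1, Q2, Q3, Q4, Q5, Q6, Q7, Q8, Q9, Q10, Q11, Q12, Q13} — every district is covered.
No 4 of the 10 towers cover everything (all 210 combinations miss at least one district), so 5 is optimal.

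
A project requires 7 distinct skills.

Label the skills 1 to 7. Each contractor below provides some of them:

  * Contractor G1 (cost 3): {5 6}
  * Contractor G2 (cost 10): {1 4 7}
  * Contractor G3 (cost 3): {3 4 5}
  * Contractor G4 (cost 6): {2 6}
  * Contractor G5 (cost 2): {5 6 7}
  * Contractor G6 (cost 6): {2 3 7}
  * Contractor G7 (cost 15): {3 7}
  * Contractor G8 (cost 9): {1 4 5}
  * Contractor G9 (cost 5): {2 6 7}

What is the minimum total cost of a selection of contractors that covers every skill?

G3, G8, G9 together cover every skill (G3 ∪ G8 ∪ G9 = {1, 2, 3, 4, 5, 6, 7}); total cost 3 + 9 + 5 = 17.
The greedy pick G5, G3, G9, G8 costs 19; no covering selection beats 17.

17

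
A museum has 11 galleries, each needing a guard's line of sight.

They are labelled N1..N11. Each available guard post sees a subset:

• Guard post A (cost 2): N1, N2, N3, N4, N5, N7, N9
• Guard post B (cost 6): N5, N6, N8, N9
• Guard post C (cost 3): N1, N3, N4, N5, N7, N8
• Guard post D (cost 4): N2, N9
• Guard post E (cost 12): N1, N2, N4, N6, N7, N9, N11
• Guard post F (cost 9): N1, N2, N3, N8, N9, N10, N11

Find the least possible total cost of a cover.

A, B, F together cover every gallery (A ∪ B ∪ F = {N1, N2, N3, N4, N5, N6, N7, N8, N9, N10, N11}); total cost 2 + 6 + 9 = 17.
No covering selection has total cost below 17.

17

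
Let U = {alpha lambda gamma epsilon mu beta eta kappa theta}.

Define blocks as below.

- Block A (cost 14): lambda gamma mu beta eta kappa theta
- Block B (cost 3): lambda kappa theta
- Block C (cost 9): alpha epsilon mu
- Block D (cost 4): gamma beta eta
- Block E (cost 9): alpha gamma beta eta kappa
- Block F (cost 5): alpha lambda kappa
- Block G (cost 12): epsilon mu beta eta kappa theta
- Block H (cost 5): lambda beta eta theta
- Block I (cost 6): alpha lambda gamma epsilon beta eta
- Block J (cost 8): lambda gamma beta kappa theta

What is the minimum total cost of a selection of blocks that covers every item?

16

B, C, D together cover every item (B ∪ C ∪ D = {alpha, lambda, gamma, epsilon, mu, beta, eta, kappa, theta}); total cost 3 + 9 + 4 = 16.
The greedy pick B, I, C costs 18; no covering selection beats 16.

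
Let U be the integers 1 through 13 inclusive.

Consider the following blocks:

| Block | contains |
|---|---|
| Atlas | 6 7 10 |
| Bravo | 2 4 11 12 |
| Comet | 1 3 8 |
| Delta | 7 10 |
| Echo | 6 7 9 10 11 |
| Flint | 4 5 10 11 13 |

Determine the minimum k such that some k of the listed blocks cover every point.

4

Take {Bravo, Comet, Echo, Flint}. Their union is {1, 2, 3, 4, 5, 6, 7, 8, 9, 10, 11, 12, 13}, which is all 13 points.
Only Bravo contains 2, so Bravo is forced; the remaining 9 points need at least 3 more blocks (each remaining block adds at most 4) — so at least 4 blocks are needed, and 4 is optimal.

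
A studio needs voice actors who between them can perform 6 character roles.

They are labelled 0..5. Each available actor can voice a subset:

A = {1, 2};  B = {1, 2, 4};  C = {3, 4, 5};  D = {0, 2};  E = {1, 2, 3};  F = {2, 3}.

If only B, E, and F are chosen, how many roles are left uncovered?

Union of B, E, F = {1, 2, 3, 4}.
Not covered: 0, 5 — 2 roles.

2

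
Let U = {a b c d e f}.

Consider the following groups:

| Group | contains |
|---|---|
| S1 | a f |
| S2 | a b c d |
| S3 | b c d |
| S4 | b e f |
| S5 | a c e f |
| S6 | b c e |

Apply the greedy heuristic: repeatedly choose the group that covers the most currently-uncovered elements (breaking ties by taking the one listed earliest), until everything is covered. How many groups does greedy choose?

2

Greedy: pick S2 (covers 4 new) → pick S4 (covers 2 new). Total picks: 2.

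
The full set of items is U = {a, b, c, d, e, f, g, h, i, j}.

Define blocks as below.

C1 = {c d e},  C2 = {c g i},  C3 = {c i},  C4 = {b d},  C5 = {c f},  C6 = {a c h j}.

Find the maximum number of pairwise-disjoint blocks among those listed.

2

C4, C5 are pairwise disjoint (C4={b,d}; C5={c,f}).
Every remaining block overlaps one of these, and no 3 of the listed blocks are pairwise disjoint, so 2 is the maximum.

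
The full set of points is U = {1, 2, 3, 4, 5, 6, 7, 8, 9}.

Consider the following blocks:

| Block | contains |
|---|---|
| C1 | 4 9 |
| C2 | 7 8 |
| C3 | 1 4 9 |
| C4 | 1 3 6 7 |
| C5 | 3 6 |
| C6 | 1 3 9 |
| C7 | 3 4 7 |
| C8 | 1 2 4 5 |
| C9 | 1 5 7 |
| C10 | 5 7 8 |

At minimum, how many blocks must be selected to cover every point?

4

C1, C5, C8, and C10 cover everything between them: the union {1, 2, 3, 4, 5, 6, 7, 8, 9} is all of U.
No 3 of the 10 blocks cover everything (all 120 combinations miss at least one point), so 4 is optimal.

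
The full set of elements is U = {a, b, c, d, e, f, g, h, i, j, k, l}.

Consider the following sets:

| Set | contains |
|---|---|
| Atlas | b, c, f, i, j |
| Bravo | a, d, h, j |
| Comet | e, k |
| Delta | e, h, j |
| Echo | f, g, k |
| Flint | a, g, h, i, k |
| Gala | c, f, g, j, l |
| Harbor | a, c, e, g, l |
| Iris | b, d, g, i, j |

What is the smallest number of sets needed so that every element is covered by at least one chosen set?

Take {Bravo, Echo, Harbor, Iris}. Their union is {a, b, c, d, e, f, g, h, i, j, k, l}, which is all 12 elements.
No 3 of the 9 sets cover everything (all 84 combinations miss at least one element), so 4 is optimal.

4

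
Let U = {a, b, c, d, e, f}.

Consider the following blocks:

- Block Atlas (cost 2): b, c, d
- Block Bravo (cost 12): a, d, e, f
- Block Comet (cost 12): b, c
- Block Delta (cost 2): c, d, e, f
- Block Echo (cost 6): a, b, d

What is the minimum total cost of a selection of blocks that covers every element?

8

Delta, Echo together cover every element (Delta ∪ Echo = {a, b, c, d, e, f}); total cost 2 + 6 = 8.
The greedy pick Delta, Atlas, Echo costs 10; no covering selection beats 8.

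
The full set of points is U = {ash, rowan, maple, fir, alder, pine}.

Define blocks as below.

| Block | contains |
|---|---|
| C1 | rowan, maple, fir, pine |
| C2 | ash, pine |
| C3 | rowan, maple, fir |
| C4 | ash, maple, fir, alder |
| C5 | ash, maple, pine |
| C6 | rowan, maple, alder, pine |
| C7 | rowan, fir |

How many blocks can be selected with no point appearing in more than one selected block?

C2, C7 are pairwise disjoint (C2={ash,pine}; C7={rowan,fir}).
Every remaining block overlaps one of these, and no 3 of the listed blocks are pairwise disjoint, so 2 is the maximum.

2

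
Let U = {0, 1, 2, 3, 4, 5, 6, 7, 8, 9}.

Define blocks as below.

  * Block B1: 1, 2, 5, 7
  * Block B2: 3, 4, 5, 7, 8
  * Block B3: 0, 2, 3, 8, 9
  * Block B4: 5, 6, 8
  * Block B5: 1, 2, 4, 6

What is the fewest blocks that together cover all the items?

3

Take {B2, B3, B5}. Their union is {0, 1, 2, 3, 4, 5, 6, 7, 8, 9}, which is all 10 items.
Only B3 contains 0, so B3 is forced; the remaining 5 items need at least 2 more blocks (each remaining block adds at most 3) — so at least 3 blocks are needed, and 3 is optimal.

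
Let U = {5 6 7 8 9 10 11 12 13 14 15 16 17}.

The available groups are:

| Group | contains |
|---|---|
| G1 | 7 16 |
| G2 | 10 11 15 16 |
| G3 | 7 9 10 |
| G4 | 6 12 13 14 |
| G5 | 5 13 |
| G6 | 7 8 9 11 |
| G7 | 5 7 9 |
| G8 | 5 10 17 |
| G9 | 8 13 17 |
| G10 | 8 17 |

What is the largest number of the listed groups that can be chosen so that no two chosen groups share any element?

4

G2, G4, G7, G10 are pairwise disjoint (G2={10,11,15,16}; G4={6,12,13,14}; G7={5,7,9}; G10={8,17}).
Every remaining group overlaps one of these, and no 5 of the listed groups are pairwise disjoint, so 4 is the maximum.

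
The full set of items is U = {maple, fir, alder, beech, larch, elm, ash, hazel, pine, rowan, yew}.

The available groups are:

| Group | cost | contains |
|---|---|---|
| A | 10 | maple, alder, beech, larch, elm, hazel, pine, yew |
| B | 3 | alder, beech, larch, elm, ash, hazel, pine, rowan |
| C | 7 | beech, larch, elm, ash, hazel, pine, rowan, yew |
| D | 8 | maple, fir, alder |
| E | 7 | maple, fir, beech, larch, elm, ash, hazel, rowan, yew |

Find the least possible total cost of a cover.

10

B, E together cover every item (B ∪ E = {maple, fir, alder, beech, larch, elm, ash, hazel, pine, rowan, yew}); total cost 3 + 7 = 10.
No covering selection has total cost below 10.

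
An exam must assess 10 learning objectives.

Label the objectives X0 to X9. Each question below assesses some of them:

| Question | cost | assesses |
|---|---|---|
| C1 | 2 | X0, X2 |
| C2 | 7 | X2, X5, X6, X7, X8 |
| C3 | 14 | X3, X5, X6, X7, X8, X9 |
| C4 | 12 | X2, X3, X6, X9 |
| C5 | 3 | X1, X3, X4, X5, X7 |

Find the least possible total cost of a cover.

19

C1, C3, C5 together cover every objective (C1 ∪ C3 ∪ C5 = {X0, X1, X2, X3, X4, X5, X6, X7, X8, X9}); total cost 2 + 14 + 3 = 19.
The greedy pick C5, C1, C2, C4 costs 24; no covering selection beats 19.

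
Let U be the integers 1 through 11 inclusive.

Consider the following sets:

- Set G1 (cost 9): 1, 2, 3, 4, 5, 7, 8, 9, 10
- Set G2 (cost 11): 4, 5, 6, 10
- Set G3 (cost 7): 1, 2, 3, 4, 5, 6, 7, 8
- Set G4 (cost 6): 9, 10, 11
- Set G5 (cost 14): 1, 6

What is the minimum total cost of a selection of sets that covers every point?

13

G3, G4 together cover every point (G3 ∪ G4 = {1, 2, 3, 4, 5, 6, 7, 8, 9, 10, 11}); total cost 7 + 6 = 13.
No covering selection has total cost below 13.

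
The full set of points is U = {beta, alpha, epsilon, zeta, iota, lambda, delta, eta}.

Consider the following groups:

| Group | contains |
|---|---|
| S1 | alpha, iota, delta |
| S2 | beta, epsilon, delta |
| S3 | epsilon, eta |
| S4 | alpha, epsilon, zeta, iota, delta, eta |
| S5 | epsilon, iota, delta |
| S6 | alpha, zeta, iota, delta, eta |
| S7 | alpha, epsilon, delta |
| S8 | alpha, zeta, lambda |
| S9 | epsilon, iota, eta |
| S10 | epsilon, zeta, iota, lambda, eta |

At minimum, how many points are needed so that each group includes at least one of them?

H = {alpha, epsilon} meets every group (each contains at least one member of H), and |H| = 2.
The groups S1, S3 are pairwise disjoint, so any hitting set needs a separate point for each — at least 2. Hence 2 is optimal.

2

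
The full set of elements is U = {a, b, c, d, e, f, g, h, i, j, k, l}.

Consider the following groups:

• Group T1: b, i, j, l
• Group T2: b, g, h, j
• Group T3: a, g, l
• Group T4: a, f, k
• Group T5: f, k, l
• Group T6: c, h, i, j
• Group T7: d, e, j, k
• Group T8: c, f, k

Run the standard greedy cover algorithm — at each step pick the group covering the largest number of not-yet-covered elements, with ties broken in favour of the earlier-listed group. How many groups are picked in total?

Greedy: pick T1 (covers 4 new) → pick T4 (covers 3 new) → pick T2 (covers 2 new) → pick T7 (covers 2 new) → pick T6 (covers 1 new). Total picks: 5.

5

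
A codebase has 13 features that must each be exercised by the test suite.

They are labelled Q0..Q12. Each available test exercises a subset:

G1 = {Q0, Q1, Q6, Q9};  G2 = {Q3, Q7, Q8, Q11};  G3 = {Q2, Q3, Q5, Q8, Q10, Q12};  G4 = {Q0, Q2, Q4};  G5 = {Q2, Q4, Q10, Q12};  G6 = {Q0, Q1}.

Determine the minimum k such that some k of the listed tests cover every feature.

G1 and G2 and G3 and G4 together: G1 ∪ G2 ∪ G3 ∪ G4 = {Q0, Q1, Q2, Q3, Q4, Q5, Q6, Q7, Q8, Q9, Q10, Q11, Q12} — every feature is covered.
Only G2 contains Q7, so G2 is forced; the remaining 9 features need at least 3 more tests (each remaining test adds at most 4) — so at least 4 tests are needed, and 4 is optimal.

4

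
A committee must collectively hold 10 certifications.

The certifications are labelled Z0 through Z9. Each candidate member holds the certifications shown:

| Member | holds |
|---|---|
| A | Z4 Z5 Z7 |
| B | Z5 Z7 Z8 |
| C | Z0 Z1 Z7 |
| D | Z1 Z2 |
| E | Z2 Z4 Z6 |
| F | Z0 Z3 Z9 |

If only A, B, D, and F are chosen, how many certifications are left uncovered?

1

Union of A, B, D, F = {Z0, Z1, Z2, Z3, Z4, Z5, Z7, Z8, Z9}.
Not covered: Z6 — 1 certification.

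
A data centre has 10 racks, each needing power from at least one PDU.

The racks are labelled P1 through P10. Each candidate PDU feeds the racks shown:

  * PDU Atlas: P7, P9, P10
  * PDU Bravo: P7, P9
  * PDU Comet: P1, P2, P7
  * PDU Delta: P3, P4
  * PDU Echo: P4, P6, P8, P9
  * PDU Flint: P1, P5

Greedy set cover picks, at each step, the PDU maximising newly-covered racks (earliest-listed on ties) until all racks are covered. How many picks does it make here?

5

Greedy: pick Echo (covers 4 new) → pick Comet (covers 3 new) → pick Atlas (covers 1 new) → pick Delta (covers 1 new) → pick Flint (covers 1 new). Total picks: 5.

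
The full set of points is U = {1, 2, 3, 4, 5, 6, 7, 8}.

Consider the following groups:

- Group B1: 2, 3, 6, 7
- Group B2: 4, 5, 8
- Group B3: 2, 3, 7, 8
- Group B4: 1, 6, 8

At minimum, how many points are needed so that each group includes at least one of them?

The 2 points {2, 8} hit every group.
The groups B1, B2 are pairwise disjoint, so any hitting set needs a separate point for each — at least 2. Hence 2 is optimal.

2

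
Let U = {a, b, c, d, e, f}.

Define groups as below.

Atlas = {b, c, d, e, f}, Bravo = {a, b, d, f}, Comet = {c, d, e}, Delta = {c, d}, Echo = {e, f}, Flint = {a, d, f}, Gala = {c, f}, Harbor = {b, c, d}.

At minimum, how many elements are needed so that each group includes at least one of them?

H = {d, f} meets every group (each contains at least one member of H), and |H| = 2.
The groups Echo, Harbor are pairwise disjoint, so any hitting set needs a separate element for each — at least 2. Hence 2 is optimal.

2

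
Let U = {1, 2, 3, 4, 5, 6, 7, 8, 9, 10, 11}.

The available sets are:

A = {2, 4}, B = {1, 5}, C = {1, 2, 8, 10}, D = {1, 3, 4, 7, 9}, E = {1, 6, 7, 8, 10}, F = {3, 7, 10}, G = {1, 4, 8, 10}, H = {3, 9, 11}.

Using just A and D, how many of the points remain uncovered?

Union of A, D = {1, 2, 3, 4, 7, 9}.
Not covered: 5, 6, 8, 10, 11 — 5 points.

5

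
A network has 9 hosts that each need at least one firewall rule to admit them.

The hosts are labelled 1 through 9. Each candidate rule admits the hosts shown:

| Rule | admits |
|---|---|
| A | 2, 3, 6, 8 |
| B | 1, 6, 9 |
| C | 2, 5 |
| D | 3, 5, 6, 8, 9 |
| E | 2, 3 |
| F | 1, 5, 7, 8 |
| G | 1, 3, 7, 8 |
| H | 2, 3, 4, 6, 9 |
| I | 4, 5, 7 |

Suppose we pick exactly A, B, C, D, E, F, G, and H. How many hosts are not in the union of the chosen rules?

0

Union of A, B, C, D, E, F, G, H = {1, 2, 3, 4, 5, 6, 7, 8, 9} — that's every host, so 0 are uncovered.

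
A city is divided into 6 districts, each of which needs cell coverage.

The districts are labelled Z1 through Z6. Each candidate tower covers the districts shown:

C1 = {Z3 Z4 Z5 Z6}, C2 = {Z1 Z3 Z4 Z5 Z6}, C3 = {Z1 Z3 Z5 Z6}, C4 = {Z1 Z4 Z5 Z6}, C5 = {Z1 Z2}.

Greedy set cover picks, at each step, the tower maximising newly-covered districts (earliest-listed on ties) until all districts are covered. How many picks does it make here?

Greedy: pick C2 (covers 5 new) → pick C5 (covers 1 new). Total picks: 2.

2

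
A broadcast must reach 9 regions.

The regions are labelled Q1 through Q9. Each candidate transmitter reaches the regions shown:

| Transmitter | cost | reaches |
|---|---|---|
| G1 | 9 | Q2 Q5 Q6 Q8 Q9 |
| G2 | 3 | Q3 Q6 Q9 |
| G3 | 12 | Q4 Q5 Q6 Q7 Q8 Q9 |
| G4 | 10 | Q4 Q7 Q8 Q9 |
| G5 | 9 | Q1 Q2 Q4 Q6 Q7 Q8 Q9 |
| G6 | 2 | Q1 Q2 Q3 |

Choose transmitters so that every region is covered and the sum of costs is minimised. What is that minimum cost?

14

G3, G6 together cover every region (G3 ∪ G6 = {Q1, Q2, Q3, Q4, Q5, Q6, Q7, Q8, Q9}); total cost 12 + 2 = 14.
The greedy pick G6, G2, G3 costs 17; no covering selection beats 14.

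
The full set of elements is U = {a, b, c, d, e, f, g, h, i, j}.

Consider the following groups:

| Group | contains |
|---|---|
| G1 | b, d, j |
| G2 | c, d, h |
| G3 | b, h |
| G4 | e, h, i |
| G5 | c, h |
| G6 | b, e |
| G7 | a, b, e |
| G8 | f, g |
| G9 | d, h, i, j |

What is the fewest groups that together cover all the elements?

4

G5, G7, G8, and G9 cover everything between them: the union {a, b, c, d, e, f, g, h, i, j} is all of U.
No 3 of the 9 groups cover everything (all 84 combinations miss at least one element), so 4 is optimal.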